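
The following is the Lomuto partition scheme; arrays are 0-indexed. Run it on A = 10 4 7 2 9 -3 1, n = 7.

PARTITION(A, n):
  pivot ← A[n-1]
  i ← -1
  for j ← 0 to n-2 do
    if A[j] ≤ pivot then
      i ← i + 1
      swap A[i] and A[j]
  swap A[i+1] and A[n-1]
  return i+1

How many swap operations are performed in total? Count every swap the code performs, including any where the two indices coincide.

2

pivot = A[6] = 1; i = -1
j=0: A[0]=10 > 1 → no swap
j=1: A[1]=4 > 1 → no swap
j=2: A[2]=7 > 1 → no swap
j=3: A[3]=2 > 1 → no swap
j=4: A[4]=9 > 1 → no swap
j=5: A[5]=-3 ≤ 1 → i=0, swap A[0],A[5] → -3 4 7 2 9 10 1
final swap A[1],A[6] → -3 1 7 2 9 10 4; return 1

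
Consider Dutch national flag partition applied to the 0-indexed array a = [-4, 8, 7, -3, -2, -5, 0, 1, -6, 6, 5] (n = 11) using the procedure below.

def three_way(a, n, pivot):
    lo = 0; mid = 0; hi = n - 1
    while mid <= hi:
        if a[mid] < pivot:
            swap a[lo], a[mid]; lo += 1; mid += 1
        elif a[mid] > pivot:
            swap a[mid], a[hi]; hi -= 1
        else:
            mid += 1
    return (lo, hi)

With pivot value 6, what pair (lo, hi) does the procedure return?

lo=0 mid=0 hi=10
-4<6: swap(0,0), lo=1 mid=1 ⇒ [-4, 8, 7, -3, -2, -5, 0, 1, -6, 6, 5]
8>6: swap(1,10), hi=9 ⇒ [-4, 5, 7, -3, -2, -5, 0, 1, -6, 6, 8]
5<6: swap(1,1), lo=2 mid=2 ⇒ [-4, 5, 7, -3, -2, -5, 0, 1, -6, 6, 8]
7>6: swap(2,9), hi=8 ⇒ [-4, 5, 6, -3, -2, -5, 0, 1, -6, 7, 8]
6=6: mid=3
-3<6: swap(2,3), lo=3 mid=4 ⇒ [-4, 5, -3, 6, -2, -5, 0, 1, -6, 7, 8]
-2<6: swap(3,4), lo=4 mid=5 ⇒ [-4, 5, -3, -2, 6, -5, 0, 1, -6, 7, 8]
-5<6: swap(4,5), lo=5 mid=6 ⇒ [-4, 5, -3, -2, -5, 6, 0, 1, -6, 7, 8]
0<6: swap(5,6), lo=6 mid=7 ⇒ [-4, 5, -3, -2, -5, 0, 6, 1, -6, 7, 8]
1<6: swap(6,7), lo=7 mid=8 ⇒ [-4, 5, -3, -2, -5, 0, 1, 6, -6, 7, 8]
-6<6: swap(7,8), lo=8 mid=9 ⇒ [-4, 5, -3, -2, -5, 0, 1, -6, 6, 7, 8]
done. lo=8 hi=8; a=[-4, 5, -3, -2, -5, 0, 1, -6, 6, 7, 8]

(8, 8)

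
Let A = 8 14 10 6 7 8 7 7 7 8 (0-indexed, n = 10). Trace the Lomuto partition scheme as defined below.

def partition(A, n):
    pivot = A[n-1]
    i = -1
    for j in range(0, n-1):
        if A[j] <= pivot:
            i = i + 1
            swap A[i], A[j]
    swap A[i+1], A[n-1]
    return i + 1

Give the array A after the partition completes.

pivot = A[9] = 8; i = -1
j=0: A[0]=8 ≤ 8 → i=0, swap A[0],A[0] (no change) → 8 14 10 6 7 8 7 7 7 8
j=1: A[1]=14 > 8 → no swap
j=2: A[2]=10 > 8 → no swap
j=3: A[3]=6 ≤ 8 → i=1, swap A[1],A[3] → 8 6 10 14 7 8 7 7 7 8
j=4: A[4]=7 ≤ 8 → i=2, swap A[2],A[4] → 8 6 7 14 10 8 7 7 7 8
j=5: A[5]=8 ≤ 8 → i=3, swap A[3],A[5] → 8 6 7 8 10 14 7 7 7 8
j=6: A[6]=7 ≤ 8 → i=4, swap A[4],A[6] → 8 6 7 8 7 14 10 7 7 8
j=7: A[7]=7 ≤ 8 → i=5, swap A[5],A[7] → 8 6 7 8 7 7 10 14 7 8
j=8: A[8]=7 ≤ 8 → i=6, swap A[6],A[8] → 8 6 7 8 7 7 7 14 10 8
final swap A[7],A[9] → 8 6 7 8 7 7 7 8 10 14; return 7

8 6 7 8 7 7 7 8 10 14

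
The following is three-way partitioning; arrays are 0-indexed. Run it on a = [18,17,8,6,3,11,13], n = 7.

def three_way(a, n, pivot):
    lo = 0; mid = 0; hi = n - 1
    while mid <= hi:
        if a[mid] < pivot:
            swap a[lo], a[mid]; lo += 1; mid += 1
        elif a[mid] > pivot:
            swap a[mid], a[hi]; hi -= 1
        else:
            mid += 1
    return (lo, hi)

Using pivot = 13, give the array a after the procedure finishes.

[11,8,6,3,13,17,18]

pivot = 13; lo=0, mid=0, hi=6
a[mid]=18>13: swap a[0],a[6]; hi=5 → [13,17,8,6,3,11,18]
a[mid]=13=13: mid=1
a[mid]=17>13: swap a[1],a[5]; hi=4 → [13,11,8,6,3,17,18]
a[mid]=11<13: swap a[0],a[1]; lo=1,mid=2 → [11,13,8,6,3,17,18]
a[mid]=8<13: swap a[1],a[2]; lo=2,mid=3 → [11,8,13,6,3,17,18]
a[mid]=6<13: swap a[2],a[3]; lo=3,mid=4 → [11,8,6,13,3,17,18]
a[mid]=3<13: swap a[3],a[4]; lo=4,mid=5 → [11,8,6,3,13,17,18]
end: lo=4, hi=4; a = [11,8,6,3,13,17,18]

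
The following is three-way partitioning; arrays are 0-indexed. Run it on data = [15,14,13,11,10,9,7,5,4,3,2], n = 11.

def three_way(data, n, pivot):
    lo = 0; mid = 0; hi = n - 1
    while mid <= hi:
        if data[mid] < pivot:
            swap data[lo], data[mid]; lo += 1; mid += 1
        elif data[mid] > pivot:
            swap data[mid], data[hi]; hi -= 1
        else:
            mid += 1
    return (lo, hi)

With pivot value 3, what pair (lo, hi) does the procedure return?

(1, 1)

pivot = 3; lo=0, mid=0, hi=10
data[mid]=15>3: swap data[0],data[10]; hi=9 → [2,14,13,11,10,9,7,5,4,3,15]
data[mid]=2<3: swap data[0],data[0]; lo=1,mid=1 → [2,14,13,11,10,9,7,5,4,3,15]
data[mid]=14>3: swap data[1],data[9]; hi=8 → [2,3,13,11,10,9,7,5,4,14,15]
data[mid]=3=3: mid=2
data[mid]=13>3: swap data[2],data[8]; hi=7 → [2,3,4,11,10,9,7,5,13,14,15]
data[mid]=4>3: swap data[2],data[7]; hi=6 → [2,3,5,11,10,9,7,4,13,14,15]
data[mid]=5>3: swap data[2],data[6]; hi=5 → [2,3,7,11,10,9,5,4,13,14,15]
data[mid]=7>3: swap data[2],data[5]; hi=4 → [2,3,9,11,10,7,5,4,13,14,15]
data[mid]=9>3: swap data[2],data[4]; hi=3 → [2,3,10,11,9,7,5,4,13,14,15]
data[mid]=10>3: swap data[2],data[3]; hi=2 → [2,3,11,10,9,7,5,4,13,14,15]
data[mid]=11>3: swap data[2],data[2]; hi=1 → [2,3,11,10,9,7,5,4,13,14,15]
end: lo=1, hi=1; data = [2,3,11,10,9,7,5,4,13,14,15]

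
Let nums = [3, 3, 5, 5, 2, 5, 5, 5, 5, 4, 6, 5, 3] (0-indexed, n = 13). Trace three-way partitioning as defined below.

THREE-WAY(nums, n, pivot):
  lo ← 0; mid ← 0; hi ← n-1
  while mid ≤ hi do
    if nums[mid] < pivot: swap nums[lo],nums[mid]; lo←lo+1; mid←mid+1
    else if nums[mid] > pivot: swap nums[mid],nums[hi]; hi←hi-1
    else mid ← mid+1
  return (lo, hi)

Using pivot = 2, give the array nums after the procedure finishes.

lo=0 mid=0 hi=12
3>2: swap(0,12), hi=11 ⇒ [3, 3, 5, 5, 2, 5, 5, 5, 5, 4, 6, 5, 3]
3>2: swap(0,11), hi=10 ⇒ [5, 3, 5, 5, 2, 5, 5, 5, 5, 4, 6, 3, 3]
5>2: swap(0,10), hi=9 ⇒ [6, 3, 5, 5, 2, 5, 5, 5, 5, 4, 5, 3, 3]
6>2: swap(0,9), hi=8 ⇒ [4, 3, 5, 5, 2, 5, 5, 5, 5, 6, 5, 3, 3]
4>2: swap(0,8), hi=7 ⇒ [5, 3, 5, 5, 2, 5, 5, 5, 4, 6, 5, 3, 3]
5>2: swap(0,7), hi=6 ⇒ [5, 3, 5, 5, 2, 5, 5, 5, 4, 6, 5, 3, 3]
5>2: swap(0,6), hi=5 ⇒ [5, 3, 5, 5, 2, 5, 5, 5, 4, 6, 5, 3, 3]
5>2: swap(0,5), hi=4 ⇒ [5, 3, 5, 5, 2, 5, 5, 5, 4, 6, 5, 3, 3]
5>2: swap(0,4), hi=3 ⇒ [2, 3, 5, 5, 5, 5, 5, 5, 4, 6, 5, 3, 3]
2=2: mid=1
3>2: swap(1,3), hi=2 ⇒ [2, 5, 5, 3, 5, 5, 5, 5, 4, 6, 5, 3, 3]
5>2: swap(1,2), hi=1 ⇒ [2, 5, 5, 3, 5, 5, 5, 5, 4, 6, 5, 3, 3]
5>2: swap(1,1), hi=0 ⇒ [2, 5, 5, 3, 5, 5, 5, 5, 4, 6, 5, 3, 3]
done. lo=0 hi=0; nums=[2, 5, 5, 3, 5, 5, 5, 5, 4, 6, 5, 3, 3]

[2, 5, 5, 3, 5, 5, 5, 5, 4, 6, 5, 3, 3]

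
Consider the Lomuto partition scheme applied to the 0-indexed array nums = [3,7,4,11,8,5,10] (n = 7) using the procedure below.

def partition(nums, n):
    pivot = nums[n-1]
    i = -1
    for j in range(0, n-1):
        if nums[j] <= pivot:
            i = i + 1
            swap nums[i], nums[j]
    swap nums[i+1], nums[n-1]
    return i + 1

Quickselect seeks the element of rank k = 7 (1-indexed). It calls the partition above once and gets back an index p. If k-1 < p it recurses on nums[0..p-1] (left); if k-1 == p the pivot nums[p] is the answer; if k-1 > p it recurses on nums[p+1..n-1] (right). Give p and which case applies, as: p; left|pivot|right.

5; right

pivot=10, i=-1
j=0: 3≤10, i=0, swap(0,0) ⇒ [3,7,4,11,8,5,10]
j=1: 7≤10, i=1, swap(1,1) ⇒ [3,7,4,11,8,5,10]
j=2: 4≤10, i=2, swap(2,2) ⇒ [3,7,4,11,8,5,10]
j=3: 11>10, skip
j=4: 8≤10, i=3, swap(3,4) ⇒ [3,7,4,8,11,5,10]
j=5: 5≤10, i=4, swap(4,5) ⇒ [3,7,4,8,5,11,10]
swap(5,6) ⇒ [3,7,4,8,5,10,11]; return 5
p = 5; k-1 = 6 > 5 ⇒ right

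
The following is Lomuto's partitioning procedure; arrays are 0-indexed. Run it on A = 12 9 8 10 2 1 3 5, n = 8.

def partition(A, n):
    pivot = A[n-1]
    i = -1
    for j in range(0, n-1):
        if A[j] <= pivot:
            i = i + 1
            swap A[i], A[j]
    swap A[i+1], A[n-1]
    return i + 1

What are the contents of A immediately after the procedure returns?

2 1 3 5 12 9 8 10

pivot = A[7] = 5; i = -1
j=0: A[0]=12 > 5 → no swap
j=1: A[1]=9 > 5 → no swap
j=2: A[2]=8 > 5 → no swap
j=3: A[3]=10 > 5 → no swap
j=4: A[4]=2 ≤ 5 → i=0, swap A[0],A[4] → 2 9 8 10 12 1 3 5
j=5: A[5]=1 ≤ 5 → i=1, swap A[1],A[5] → 2 1 8 10 12 9 3 5
j=6: A[6]=3 ≤ 5 → i=2, swap A[2],A[6] → 2 1 3 10 12 9 8 5
final swap A[3],A[7] → 2 1 3 5 12 9 8 10; return 3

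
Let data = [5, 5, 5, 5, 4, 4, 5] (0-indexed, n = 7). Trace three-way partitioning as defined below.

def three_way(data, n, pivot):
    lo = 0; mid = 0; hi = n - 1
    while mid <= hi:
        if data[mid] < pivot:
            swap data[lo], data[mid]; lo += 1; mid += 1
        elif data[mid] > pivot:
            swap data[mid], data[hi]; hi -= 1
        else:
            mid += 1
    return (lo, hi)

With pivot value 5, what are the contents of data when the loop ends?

lo=0 mid=0 hi=6
5=5: mid=1
5=5: mid=2
5=5: mid=3
5=5: mid=4
4<5: swap(0,4), lo=1 mid=5 ⇒ [4, 5, 5, 5, 5, 4, 5]
4<5: swap(1,5), lo=2 mid=6 ⇒ [4, 4, 5, 5, 5, 5, 5]
5=5: mid=7
done. lo=2 hi=6; data=[4, 4, 5, 5, 5, 5, 5]

[4, 4, 5, 5, 5, 5, 5]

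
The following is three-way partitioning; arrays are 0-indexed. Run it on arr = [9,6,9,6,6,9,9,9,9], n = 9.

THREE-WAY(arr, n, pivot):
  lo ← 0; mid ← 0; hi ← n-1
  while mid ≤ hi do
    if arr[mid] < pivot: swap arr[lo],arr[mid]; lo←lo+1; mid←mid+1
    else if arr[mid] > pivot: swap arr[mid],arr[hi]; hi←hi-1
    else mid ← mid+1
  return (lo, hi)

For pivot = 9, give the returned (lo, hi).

(3, 8)

lo=0 mid=0 hi=8
9=9: mid=1
6<9: swap(0,1), lo=1 mid=2 ⇒ [6,9,9,6,6,9,9,9,9]
9=9: mid=3
6<9: swap(1,3), lo=2 mid=4 ⇒ [6,6,9,9,6,9,9,9,9]
6<9: swap(2,4), lo=3 mid=5 ⇒ [6,6,6,9,9,9,9,9,9]
9=9: mid=6
9=9: mid=7
9=9: mid=8
9=9: mid=9
done. lo=3 hi=8; arr=[6,6,6,9,9,9,9,9,9]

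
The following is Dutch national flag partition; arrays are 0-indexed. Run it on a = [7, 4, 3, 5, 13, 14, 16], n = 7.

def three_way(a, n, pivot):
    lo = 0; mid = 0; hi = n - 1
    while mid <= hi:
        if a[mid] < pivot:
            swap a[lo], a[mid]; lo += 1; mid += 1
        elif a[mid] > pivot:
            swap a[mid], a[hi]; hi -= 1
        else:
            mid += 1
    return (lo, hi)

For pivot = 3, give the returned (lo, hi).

pivot = 3; lo=0, mid=0, hi=6
a[mid]=7>3: swap a[0],a[6]; hi=5 → [16, 4, 3, 5, 13, 14, 7]
a[mid]=16>3: swap a[0],a[5]; hi=4 → [14, 4, 3, 5, 13, 16, 7]
a[mid]=14>3: swap a[0],a[4]; hi=3 → [13, 4, 3, 5, 14, 16, 7]
a[mid]=13>3: swap a[0],a[3]; hi=2 → [5, 4, 3, 13, 14, 16, 7]
a[mid]=5>3: swap a[0],a[2]; hi=1 → [3, 4, 5, 13, 14, 16, 7]
a[mid]=3=3: mid=1
a[mid]=4>3: swap a[1],a[1]; hi=0 → [3, 4, 5, 13, 14, 16, 7]
end: lo=0, hi=0; a = [3, 4, 5, 13, 14, 16, 7]

(0, 0)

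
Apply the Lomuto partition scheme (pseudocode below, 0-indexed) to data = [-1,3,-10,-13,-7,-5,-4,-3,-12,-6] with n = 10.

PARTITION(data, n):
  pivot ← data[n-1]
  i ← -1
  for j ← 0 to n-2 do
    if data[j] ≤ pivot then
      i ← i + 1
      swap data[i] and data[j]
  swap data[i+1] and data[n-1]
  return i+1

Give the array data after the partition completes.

pivot = data[9] = -6; i = -1
j=0: data[0]=-1 > -6 → no swap
j=1: data[1]=3 > -6 → no swap
j=2: data[2]=-10 ≤ -6 → i=0, swap data[0],data[2] → [-10,3,-1,-13,-7,-5,-4,-3,-12,-6]
j=3: data[3]=-13 ≤ -6 → i=1, swap data[1],data[3] → [-10,-13,-1,3,-7,-5,-4,-3,-12,-6]
j=4: data[4]=-7 ≤ -6 → i=2, swap data[2],data[4] → [-10,-13,-7,3,-1,-5,-4,-3,-12,-6]
j=5: data[5]=-5 > -6 → no swap
j=6: data[6]=-4 > -6 → no swap
j=7: data[7]=-3 > -6 → no swap
j=8: data[8]=-12 ≤ -6 → i=3, swap data[3],data[8] → [-10,-13,-7,-12,-1,-5,-4,-3,3,-6]
final swap data[4],data[9] → [-10,-13,-7,-12,-6,-5,-4,-3,3,-1]; return 4

[-10,-13,-7,-12,-6,-5,-4,-3,3,-1]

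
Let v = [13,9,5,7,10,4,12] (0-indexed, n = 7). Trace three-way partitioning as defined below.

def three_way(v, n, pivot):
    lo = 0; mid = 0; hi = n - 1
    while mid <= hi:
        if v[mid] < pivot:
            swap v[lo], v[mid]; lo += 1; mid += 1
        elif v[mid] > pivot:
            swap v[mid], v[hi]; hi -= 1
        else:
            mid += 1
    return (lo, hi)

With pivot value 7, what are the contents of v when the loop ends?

pivot = 7; lo=0, mid=0, hi=6
v[mid]=13>7: swap v[0],v[6]; hi=5 → [12,9,5,7,10,4,13]
v[mid]=12>7: swap v[0],v[5]; hi=4 → [4,9,5,7,10,12,13]
v[mid]=4<7: swap v[0],v[0]; lo=1,mid=1 → [4,9,5,7,10,12,13]
v[mid]=9>7: swap v[1],v[4]; hi=3 → [4,10,5,7,9,12,13]
v[mid]=10>7: swap v[1],v[3]; hi=2 → [4,7,5,10,9,12,13]
v[mid]=7=7: mid=2
v[mid]=5<7: swap v[1],v[2]; lo=2,mid=3 → [4,5,7,10,9,12,13]
end: lo=2, hi=2; v = [4,5,7,10,9,12,13]

[4,5,7,10,9,12,13]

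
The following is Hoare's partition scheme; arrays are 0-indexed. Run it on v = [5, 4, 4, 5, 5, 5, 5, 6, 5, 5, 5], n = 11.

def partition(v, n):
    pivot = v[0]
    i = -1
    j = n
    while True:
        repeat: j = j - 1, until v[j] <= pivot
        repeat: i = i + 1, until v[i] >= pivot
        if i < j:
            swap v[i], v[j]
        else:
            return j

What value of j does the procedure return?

pivot = v[0] = 5; i = -1, j = 11
j→10 (v[10]=5≤5), i→0 (v[0]=5≥5); i<j, swap → [5, 4, 4, 5, 5, 5, 5, 6, 5, 5, 5]
j→9 (v[9]=5≤5), i→3 (v[3]=5≥5); i<j, swap → [5, 4, 4, 5, 5, 5, 5, 6, 5, 5, 5]
j→8 (v[8]=5≤5), i→4 (v[4]=5≥5); i<j, swap → [5, 4, 4, 5, 5, 5, 5, 6, 5, 5, 5]
j→6 (v[6]=5≤5), i→5 (v[5]=5≥5); i<j, swap → [5, 4, 4, 5, 5, 5, 5, 6, 5, 5, 5]
j→5, i→6; i≥j, return j=5. v = [5, 4, 4, 5, 5, 5, 5, 6, 5, 5, 5]

5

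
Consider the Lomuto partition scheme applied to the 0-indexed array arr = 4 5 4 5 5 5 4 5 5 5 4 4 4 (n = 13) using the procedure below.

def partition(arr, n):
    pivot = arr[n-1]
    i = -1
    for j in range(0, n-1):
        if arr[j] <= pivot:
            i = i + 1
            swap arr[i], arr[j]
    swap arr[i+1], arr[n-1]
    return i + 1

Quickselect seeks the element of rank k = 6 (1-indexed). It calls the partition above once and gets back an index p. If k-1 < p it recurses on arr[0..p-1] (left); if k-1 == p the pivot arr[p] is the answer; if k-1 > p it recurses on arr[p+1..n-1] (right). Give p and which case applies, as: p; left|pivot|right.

pivot=4, i=-1
j=0: 4≤4, i=0, swap(0,0) ⇒ 4 5 4 5 5 5 4 5 5 5 4 4 4
j=1: 5>4, skip
j=2: 4≤4, i=1, swap(1,2) ⇒ 4 4 5 5 5 5 4 5 5 5 4 4 4
j=3: 5>4, skip
j=4: 5>4, skip
j=5: 5>4, skip
j=6: 4≤4, i=2, swap(2,6) ⇒ 4 4 4 5 5 5 5 5 5 5 4 4 4
j=7: 5>4, skip
j=8: 5>4, skip
j=9: 5>4, skip
j=10: 4≤4, i=3, swap(3,10) ⇒ 4 4 4 4 5 5 5 5 5 5 5 4 4
j=11: 4≤4, i=4, swap(4,11) ⇒ 4 4 4 4 4 5 5 5 5 5 5 5 4
swap(5,12) ⇒ 4 4 4 4 4 4 5 5 5 5 5 5 5; return 5
p = 5; k-1 = 5 == 5 ⇒ pivot

5; pivot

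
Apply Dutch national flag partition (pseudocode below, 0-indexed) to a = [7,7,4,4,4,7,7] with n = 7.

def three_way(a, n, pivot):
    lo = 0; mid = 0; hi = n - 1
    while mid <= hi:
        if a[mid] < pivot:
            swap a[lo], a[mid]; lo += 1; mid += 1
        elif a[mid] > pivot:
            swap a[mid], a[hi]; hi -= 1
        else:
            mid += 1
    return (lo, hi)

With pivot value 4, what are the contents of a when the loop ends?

[4,4,4,7,7,7,7]

pivot = 4; lo=0, mid=0, hi=6
a[mid]=7>4: swap a[0],a[6]; hi=5 → [7,7,4,4,4,7,7]
a[mid]=7>4: swap a[0],a[5]; hi=4 → [7,7,4,4,4,7,7]
a[mid]=7>4: swap a[0],a[4]; hi=3 → [4,7,4,4,7,7,7]
a[mid]=4=4: mid=1
a[mid]=7>4: swap a[1],a[3]; hi=2 → [4,4,4,7,7,7,7]
a[mid]=4=4: mid=2
a[mid]=4=4: mid=3
end: lo=0, hi=2; a = [4,4,4,7,7,7,7]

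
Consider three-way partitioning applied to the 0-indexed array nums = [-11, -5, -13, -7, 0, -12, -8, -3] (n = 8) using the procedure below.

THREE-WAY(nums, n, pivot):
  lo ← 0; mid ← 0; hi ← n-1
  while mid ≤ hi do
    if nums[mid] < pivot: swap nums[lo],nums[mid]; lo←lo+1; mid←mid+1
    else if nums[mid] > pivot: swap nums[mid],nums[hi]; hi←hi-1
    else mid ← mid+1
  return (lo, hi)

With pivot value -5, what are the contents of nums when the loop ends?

pivot = -5; lo=0, mid=0, hi=7
nums[mid]=-11<-5: swap nums[0],nums[0]; lo=1,mid=1 → [-11, -5, -13, -7, 0, -12, -8, -3]
nums[mid]=-5=-5: mid=2
nums[mid]=-13<-5: swap nums[1],nums[2]; lo=2,mid=3 → [-11, -13, -5, -7, 0, -12, -8, -3]
nums[mid]=-7<-5: swap nums[2],nums[3]; lo=3,mid=4 → [-11, -13, -7, -5, 0, -12, -8, -3]
nums[mid]=0>-5: swap nums[4],nums[7]; hi=6 → [-11, -13, -7, -5, -3, -12, -8, 0]
nums[mid]=-3>-5: swap nums[4],nums[6]; hi=5 → [-11, -13, -7, -5, -8, -12, -3, 0]
nums[mid]=-8<-5: swap nums[3],nums[4]; lo=4,mid=5 → [-11, -13, -7, -8, -5, -12, -3, 0]
nums[mid]=-12<-5: swap nums[4],nums[5]; lo=5,mid=6 → [-11, -13, -7, -8, -12, -5, -3, 0]
end: lo=5, hi=5; nums = [-11, -13, -7, -8, -12, -5, -3, 0]

[-11, -13, -7, -8, -12, -5, -3, 0]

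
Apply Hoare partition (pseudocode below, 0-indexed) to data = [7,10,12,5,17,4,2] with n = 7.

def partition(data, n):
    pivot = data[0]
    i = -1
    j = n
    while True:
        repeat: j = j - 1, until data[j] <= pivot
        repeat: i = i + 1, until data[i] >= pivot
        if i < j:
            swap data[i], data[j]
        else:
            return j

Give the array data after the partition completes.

[2,4,5,12,17,10,7]

pivot = data[0] = 7; i = -1, j = 7
j→6 (data[6]=2≤7), i→0 (data[0]=7≥7); i<j, swap → [2,10,12,5,17,4,7]
j→5 (data[5]=4≤7), i→1 (data[1]=10≥7); i<j, swap → [2,4,12,5,17,10,7]
j→3 (data[3]=5≤7), i→2 (data[2]=12≥7); i<j, swap → [2,4,5,12,17,10,7]
j→2, i→3; i≥j, return j=2. data = [2,4,5,12,17,10,7]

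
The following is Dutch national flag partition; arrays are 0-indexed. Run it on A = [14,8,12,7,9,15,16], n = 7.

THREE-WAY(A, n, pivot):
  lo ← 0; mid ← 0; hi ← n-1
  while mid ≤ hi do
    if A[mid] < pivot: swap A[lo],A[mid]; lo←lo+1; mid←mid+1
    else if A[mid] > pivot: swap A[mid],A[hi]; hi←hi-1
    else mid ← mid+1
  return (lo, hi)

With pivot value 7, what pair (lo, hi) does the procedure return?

(0, 0)

pivot = 7; lo=0, mid=0, hi=6
A[mid]=14>7: swap A[0],A[6]; hi=5 → [16,8,12,7,9,15,14]
A[mid]=16>7: swap A[0],A[5]; hi=4 → [15,8,12,7,9,16,14]
A[mid]=15>7: swap A[0],A[4]; hi=3 → [9,8,12,7,15,16,14]
A[mid]=9>7: swap A[0],A[3]; hi=2 → [7,8,12,9,15,16,14]
A[mid]=7=7: mid=1
A[mid]=8>7: swap A[1],A[2]; hi=1 → [7,12,8,9,15,16,14]
A[mid]=12>7: swap A[1],A[1]; hi=0 → [7,12,8,9,15,16,14]
end: lo=0, hi=0; A = [7,12,8,9,15,16,14]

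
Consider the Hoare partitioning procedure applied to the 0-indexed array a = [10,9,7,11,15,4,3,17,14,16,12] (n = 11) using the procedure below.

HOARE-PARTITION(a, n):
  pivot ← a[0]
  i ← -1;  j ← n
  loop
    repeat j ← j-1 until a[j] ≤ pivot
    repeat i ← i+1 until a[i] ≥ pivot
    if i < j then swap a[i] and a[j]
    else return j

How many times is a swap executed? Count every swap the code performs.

2

pivot=10
j stops at 6 (3), i stops at 0 (10); swap ⇒ [3,9,7,11,15,4,10,17,14,16,12]
j stops at 5 (4), i stops at 3 (11); swap ⇒ [3,9,7,4,15,11,10,17,14,16,12]
j stops at 3, i stops at 4; i≥j ⇒ return 3. a=[3,9,7,4,15,11,10,17,14,16,12]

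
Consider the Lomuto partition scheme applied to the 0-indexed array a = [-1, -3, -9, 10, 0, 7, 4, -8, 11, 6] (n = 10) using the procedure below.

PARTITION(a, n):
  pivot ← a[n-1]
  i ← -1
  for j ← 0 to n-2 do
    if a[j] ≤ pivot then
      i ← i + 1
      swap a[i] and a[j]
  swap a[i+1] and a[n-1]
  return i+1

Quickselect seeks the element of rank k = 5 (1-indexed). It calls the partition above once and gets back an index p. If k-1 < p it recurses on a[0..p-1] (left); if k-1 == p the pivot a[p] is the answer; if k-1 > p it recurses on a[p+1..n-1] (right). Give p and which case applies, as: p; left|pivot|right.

pivot=6, i=-1
j=0: -1≤6, i=0, swap(0,0) ⇒ [-1, -3, -9, 10, 0, 7, 4, -8, 11, 6]
j=1: -3≤6, i=1, swap(1,1) ⇒ [-1, -3, -9, 10, 0, 7, 4, -8, 11, 6]
j=2: -9≤6, i=2, swap(2,2) ⇒ [-1, -3, -9, 10, 0, 7, 4, -8, 11, 6]
j=3: 10>6, skip
j=4: 0≤6, i=3, swap(3,4) ⇒ [-1, -3, -9, 0, 10, 7, 4, -8, 11, 6]
j=5: 7>6, skip
j=6: 4≤6, i=4, swap(4,6) ⇒ [-1, -3, -9, 0, 4, 7, 10, -8, 11, 6]
j=7: -8≤6, i=5, swap(5,7) ⇒ [-1, -3, -9, 0, 4, -8, 10, 7, 11, 6]
j=8: 11>6, skip
swap(6,9) ⇒ [-1, -3, -9, 0, 4, -8, 6, 7, 11, 10]; return 6
p = 6; k-1 = 4 < 6 ⇒ left

6; left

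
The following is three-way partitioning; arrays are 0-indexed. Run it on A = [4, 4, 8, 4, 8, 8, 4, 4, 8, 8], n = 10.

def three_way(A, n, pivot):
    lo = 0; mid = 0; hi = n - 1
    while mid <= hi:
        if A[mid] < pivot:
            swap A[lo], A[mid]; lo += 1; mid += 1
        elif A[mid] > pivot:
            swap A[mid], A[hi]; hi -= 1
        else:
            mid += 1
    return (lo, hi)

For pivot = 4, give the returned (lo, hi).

lo=0 mid=0 hi=9
4=4: mid=1
4=4: mid=2
8>4: swap(2,9), hi=8 ⇒ [4, 4, 8, 4, 8, 8, 4, 4, 8, 8]
8>4: swap(2,8), hi=7 ⇒ [4, 4, 8, 4, 8, 8, 4, 4, 8, 8]
8>4: swap(2,7), hi=6 ⇒ [4, 4, 4, 4, 8, 8, 4, 8, 8, 8]
4=4: mid=3
4=4: mid=4
8>4: swap(4,6), hi=5 ⇒ [4, 4, 4, 4, 4, 8, 8, 8, 8, 8]
4=4: mid=5
8>4: swap(5,5), hi=4 ⇒ [4, 4, 4, 4, 4, 8, 8, 8, 8, 8]
done. lo=0 hi=4; A=[4, 4, 4, 4, 4, 8, 8, 8, 8, 8]

(0, 4)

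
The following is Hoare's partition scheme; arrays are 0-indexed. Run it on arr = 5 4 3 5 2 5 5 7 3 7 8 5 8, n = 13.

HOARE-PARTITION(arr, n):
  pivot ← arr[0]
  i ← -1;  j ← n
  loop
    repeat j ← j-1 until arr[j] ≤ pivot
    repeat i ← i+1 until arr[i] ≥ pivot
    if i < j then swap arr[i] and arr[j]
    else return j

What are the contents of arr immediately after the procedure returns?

pivot=5
j stops at 11 (5), i stops at 0 (5); swap ⇒ 5 4 3 5 2 5 5 7 3 7 8 5 8
j stops at 8 (3), i stops at 3 (5); swap ⇒ 5 4 3 3 2 5 5 7 5 7 8 5 8
j stops at 6 (5), i stops at 5 (5); swap ⇒ 5 4 3 3 2 5 5 7 5 7 8 5 8
j stops at 5, i stops at 6; i≥j ⇒ return 5. arr=5 4 3 3 2 5 5 7 5 7 8 5 8

5 4 3 3 2 5 5 7 5 7 8 5 8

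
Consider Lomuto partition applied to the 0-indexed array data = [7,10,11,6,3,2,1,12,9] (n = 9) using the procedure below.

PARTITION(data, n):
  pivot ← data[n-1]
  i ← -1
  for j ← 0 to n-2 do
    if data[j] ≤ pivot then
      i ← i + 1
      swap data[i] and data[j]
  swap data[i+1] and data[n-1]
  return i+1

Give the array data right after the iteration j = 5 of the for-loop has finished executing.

pivot = data[8] = 9; i = -1
j=0: data[0]=7 ≤ 9 → i=0, swap data[0],data[0] (no change) → [7,10,11,6,3,2,1,12,9]
j=1: data[1]=10 > 9 → no swap
j=2: data[2]=11 > 9 → no swap
j=3: data[3]=6 ≤ 9 → i=1, swap data[1],data[3] → [7,6,11,10,3,2,1,12,9]
j=4: data[4]=3 ≤ 9 → i=2, swap data[2],data[4] → [7,6,3,10,11,2,1,12,9]
j=5: data[5]=2 ≤ 9 → i=3, swap data[3],data[5] → [7,6,3,2,11,10,1,12,9]
(after j=5) data = [7,6,3,2,11,10,1,12,9]

[7,6,3,2,11,10,1,12,9]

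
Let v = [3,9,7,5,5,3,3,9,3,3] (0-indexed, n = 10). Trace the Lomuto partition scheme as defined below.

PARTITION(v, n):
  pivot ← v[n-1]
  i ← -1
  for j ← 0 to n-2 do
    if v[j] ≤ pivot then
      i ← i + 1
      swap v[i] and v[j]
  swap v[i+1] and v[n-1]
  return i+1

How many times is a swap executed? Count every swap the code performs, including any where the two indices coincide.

5

pivot = v[9] = 3; i = -1
j=0: v[0]=3 ≤ 3 → i=0, swap v[0],v[0] (no change) → [3,9,7,5,5,3,3,9,3,3]
j=1: v[1]=9 > 3 → no swap
j=2: v[2]=7 > 3 → no swap
j=3: v[3]=5 > 3 → no swap
j=4: v[4]=5 > 3 → no swap
j=5: v[5]=3 ≤ 3 → i=1, swap v[1],v[5] → [3,3,7,5,5,9,3,9,3,3]
j=6: v[6]=3 ≤ 3 → i=2, swap v[2],v[6] → [3,3,3,5,5,9,7,9,3,3]
j=7: v[7]=9 > 3 → no swap
j=8: v[8]=3 ≤ 3 → i=3, swap v[3],v[8] → [3,3,3,3,5,9,7,9,5,3]
final swap v[4],v[9] → [3,3,3,3,3,9,7,9,5,5]; return 4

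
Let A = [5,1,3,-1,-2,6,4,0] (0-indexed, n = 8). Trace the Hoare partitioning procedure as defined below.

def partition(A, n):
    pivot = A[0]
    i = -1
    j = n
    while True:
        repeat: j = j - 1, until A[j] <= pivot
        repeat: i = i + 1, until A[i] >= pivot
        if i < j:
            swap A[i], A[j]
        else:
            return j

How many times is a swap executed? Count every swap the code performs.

2

pivot = A[0] = 5; i = -1, j = 8
j→7 (A[7]=0≤5), i→0 (A[0]=5≥5); i<j, swap → [0,1,3,-1,-2,6,4,5]
j→6 (A[6]=4≤5), i→5 (A[5]=6≥5); i<j, swap → [0,1,3,-1,-2,4,6,5]
j→5, i→6; i≥j, return j=5. A = [0,1,3,-1,-2,4,6,5]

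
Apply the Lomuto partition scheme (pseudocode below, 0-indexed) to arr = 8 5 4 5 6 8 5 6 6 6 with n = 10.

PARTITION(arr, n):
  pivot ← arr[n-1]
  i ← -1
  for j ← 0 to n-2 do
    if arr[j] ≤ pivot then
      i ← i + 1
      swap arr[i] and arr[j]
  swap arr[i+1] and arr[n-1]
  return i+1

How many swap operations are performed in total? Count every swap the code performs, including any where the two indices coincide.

pivot = arr[9] = 6; i = -1
j=0: arr[0]=8 > 6 → no swap
j=1: arr[1]=5 ≤ 6 → i=0, swap arr[0],arr[1] → 5 8 4 5 6 8 5 6 6 6
j=2: arr[2]=4 ≤ 6 → i=1, swap arr[1],arr[2] → 5 4 8 5 6 8 5 6 6 6
j=3: arr[3]=5 ≤ 6 → i=2, swap arr[2],arr[3] → 5 4 5 8 6 8 5 6 6 6
j=4: arr[4]=6 ≤ 6 → i=3, swap arr[3],arr[4] → 5 4 5 6 8 8 5 6 6 6
j=5: arr[5]=8 > 6 → no swap
j=6: arr[6]=5 ≤ 6 → i=4, swap arr[4],arr[6] → 5 4 5 6 5 8 8 6 6 6
j=7: arr[7]=6 ≤ 6 → i=5, swap arr[5],arr[7] → 5 4 5 6 5 6 8 8 6 6
j=8: arr[8]=6 ≤ 6 → i=6, swap arr[6],arr[8] → 5 4 5 6 5 6 6 8 8 6
final swap arr[7],arr[9] → 5 4 5 6 5 6 6 6 8 8; return 7

8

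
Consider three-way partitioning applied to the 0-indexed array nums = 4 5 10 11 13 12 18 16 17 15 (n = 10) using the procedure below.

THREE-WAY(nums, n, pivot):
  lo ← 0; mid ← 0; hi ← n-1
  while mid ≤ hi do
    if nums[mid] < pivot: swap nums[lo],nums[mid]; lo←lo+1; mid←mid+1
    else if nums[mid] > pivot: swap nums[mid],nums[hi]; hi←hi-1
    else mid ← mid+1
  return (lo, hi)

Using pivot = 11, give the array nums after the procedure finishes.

4 5 10 11 12 18 16 17 15 13

lo=0 mid=0 hi=9
4<11: swap(0,0), lo=1 mid=1 ⇒ 4 5 10 11 13 12 18 16 17 15
5<11: swap(1,1), lo=2 mid=2 ⇒ 4 5 10 11 13 12 18 16 17 15
10<11: swap(2,2), lo=3 mid=3 ⇒ 4 5 10 11 13 12 18 16 17 15
11=11: mid=4
13>11: swap(4,9), hi=8 ⇒ 4 5 10 11 15 12 18 16 17 13
15>11: swap(4,8), hi=7 ⇒ 4 5 10 11 17 12 18 16 15 13
17>11: swap(4,7), hi=6 ⇒ 4 5 10 11 16 12 18 17 15 13
16>11: swap(4,6), hi=5 ⇒ 4 5 10 11 18 12 16 17 15 13
18>11: swap(4,5), hi=4 ⇒ 4 5 10 11 12 18 16 17 15 13
12>11: swap(4,4), hi=3 ⇒ 4 5 10 11 12 18 16 17 15 13
done. lo=3 hi=3; nums=4 5 10 11 12 18 16 17 15 13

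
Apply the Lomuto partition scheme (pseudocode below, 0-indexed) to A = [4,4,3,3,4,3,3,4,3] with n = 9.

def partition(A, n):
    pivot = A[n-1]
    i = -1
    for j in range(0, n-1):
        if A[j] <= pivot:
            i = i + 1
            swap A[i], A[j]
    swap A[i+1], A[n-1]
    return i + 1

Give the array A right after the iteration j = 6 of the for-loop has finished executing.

pivot = A[8] = 3; i = -1
j=0: A[0]=4 > 3 → no swap
j=1: A[1]=4 > 3 → no swap
j=2: A[2]=3 ≤ 3 → i=0, swap A[0],A[2] → [3,4,4,3,4,3,3,4,3]
j=3: A[3]=3 ≤ 3 → i=1, swap A[1],A[3] → [3,3,4,4,4,3,3,4,3]
j=4: A[4]=4 > 3 → no swap
j=5: A[5]=3 ≤ 3 → i=2, swap A[2],A[5] → [3,3,3,4,4,4,3,4,3]
j=6: A[6]=3 ≤ 3 → i=3, swap A[3],A[6] → [3,3,3,3,4,4,4,4,3]
(after j=6) A = [3,3,3,3,4,4,4,4,3]

[3,3,3,3,4,4,4,4,3]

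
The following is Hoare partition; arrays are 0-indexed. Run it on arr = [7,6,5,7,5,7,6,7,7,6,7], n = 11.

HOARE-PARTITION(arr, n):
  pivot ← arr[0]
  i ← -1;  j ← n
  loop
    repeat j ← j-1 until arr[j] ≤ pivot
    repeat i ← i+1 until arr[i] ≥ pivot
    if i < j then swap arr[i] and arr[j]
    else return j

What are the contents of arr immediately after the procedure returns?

pivot = arr[0] = 7; i = -1, j = 11
j→10 (arr[10]=7≤7), i→0 (arr[0]=7≥7); i<j, swap → [7,6,5,7,5,7,6,7,7,6,7]
j→9 (arr[9]=6≤7), i→3 (arr[3]=7≥7); i<j, swap → [7,6,5,6,5,7,6,7,7,7,7]
j→8 (arr[8]=7≤7), i→5 (arr[5]=7≥7); i<j, swap → [7,6,5,6,5,7,6,7,7,7,7]
j→7, i→7; i≥j, return j=7. arr = [7,6,5,6,5,7,6,7,7,7,7]

[7,6,5,6,5,7,6,7,7,7,7]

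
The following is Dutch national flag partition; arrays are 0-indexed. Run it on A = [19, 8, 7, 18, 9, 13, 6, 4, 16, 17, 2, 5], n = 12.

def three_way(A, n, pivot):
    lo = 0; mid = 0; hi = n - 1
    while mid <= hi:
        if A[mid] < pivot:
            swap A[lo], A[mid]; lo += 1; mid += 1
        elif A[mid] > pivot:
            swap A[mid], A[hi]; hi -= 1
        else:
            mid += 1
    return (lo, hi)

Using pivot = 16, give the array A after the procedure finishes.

[5, 8, 7, 2, 9, 13, 6, 4, 16, 17, 18, 19]

pivot = 16; lo=0, mid=0, hi=11
A[mid]=19>16: swap A[0],A[11]; hi=10 → [5, 8, 7, 18, 9, 13, 6, 4, 16, 17, 2, 19]
A[mid]=5<16: swap A[0],A[0]; lo=1,mid=1 → [5, 8, 7, 18, 9, 13, 6, 4, 16, 17, 2, 19]
A[mid]=8<16: swap A[1],A[1]; lo=2,mid=2 → [5, 8, 7, 18, 9, 13, 6, 4, 16, 17, 2, 19]
A[mid]=7<16: swap A[2],A[2]; lo=3,mid=3 → [5, 8, 7, 18, 9, 13, 6, 4, 16, 17, 2, 19]
A[mid]=18>16: swap A[3],A[10]; hi=9 → [5, 8, 7, 2, 9, 13, 6, 4, 16, 17, 18, 19]
A[mid]=2<16: swap A[3],A[3]; lo=4,mid=4 → [5, 8, 7, 2, 9, 13, 6, 4, 16, 17, 18, 19]
A[mid]=9<16: swap A[4],A[4]; lo=5,mid=5 → [5, 8, 7, 2, 9, 13, 6, 4, 16, 17, 18, 19]
A[mid]=13<16: swap A[5],A[5]; lo=6,mid=6 → [5, 8, 7, 2, 9, 13, 6, 4, 16, 17, 18, 19]
A[mid]=6<16: swap A[6],A[6]; lo=7,mid=7 → [5, 8, 7, 2, 9, 13, 6, 4, 16, 17, 18, 19]
A[mid]=4<16: swap A[7],A[7]; lo=8,mid=8 → [5, 8, 7, 2, 9, 13, 6, 4, 16, 17, 18, 19]
A[mid]=16=16: mid=9
A[mid]=17>16: swap A[9],A[9]; hi=8 → [5, 8, 7, 2, 9, 13, 6, 4, 16, 17, 18, 19]
end: lo=8, hi=8; A = [5, 8, 7, 2, 9, 13, 6, 4, 16, 17, 18, 19]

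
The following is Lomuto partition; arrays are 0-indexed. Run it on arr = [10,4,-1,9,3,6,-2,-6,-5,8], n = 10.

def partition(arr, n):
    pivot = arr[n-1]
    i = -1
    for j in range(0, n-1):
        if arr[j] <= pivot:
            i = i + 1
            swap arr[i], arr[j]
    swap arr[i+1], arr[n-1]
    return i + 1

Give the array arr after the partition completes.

pivot = arr[9] = 8; i = -1
j=0: arr[0]=10 > 8 → no swap
j=1: arr[1]=4 ≤ 8 → i=0, swap arr[0],arr[1] → [4,10,-1,9,3,6,-2,-6,-5,8]
j=2: arr[2]=-1 ≤ 8 → i=1, swap arr[1],arr[2] → [4,-1,10,9,3,6,-2,-6,-5,8]
j=3: arr[3]=9 > 8 → no swap
j=4: arr[4]=3 ≤ 8 → i=2, swap arr[2],arr[4] → [4,-1,3,9,10,6,-2,-6,-5,8]
j=5: arr[5]=6 ≤ 8 → i=3, swap arr[3],arr[5] → [4,-1,3,6,10,9,-2,-6,-5,8]
j=6: arr[6]=-2 ≤ 8 → i=4, swap arr[4],arr[6] → [4,-1,3,6,-2,9,10,-6,-5,8]
j=7: arr[7]=-6 ≤ 8 → i=5, swap arr[5],arr[7] → [4,-1,3,6,-2,-6,10,9,-5,8]
j=8: arr[8]=-5 ≤ 8 → i=6, swap arr[6],arr[8] → [4,-1,3,6,-2,-6,-5,9,10,8]
final swap arr[7],arr[9] → [4,-1,3,6,-2,-6,-5,8,10,9]; return 7

[4,-1,3,6,-2,-6,-5,8,10,9]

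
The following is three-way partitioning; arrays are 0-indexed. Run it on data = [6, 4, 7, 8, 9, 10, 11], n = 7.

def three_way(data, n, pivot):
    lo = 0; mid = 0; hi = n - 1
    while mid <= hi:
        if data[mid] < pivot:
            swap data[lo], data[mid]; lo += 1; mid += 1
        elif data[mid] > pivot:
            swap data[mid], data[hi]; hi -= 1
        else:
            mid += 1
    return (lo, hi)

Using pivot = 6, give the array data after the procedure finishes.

[4, 6, 8, 9, 10, 11, 7]

pivot = 6; lo=0, mid=0, hi=6
data[mid]=6=6: mid=1
data[mid]=4<6: swap data[0],data[1]; lo=1,mid=2 → [4, 6, 7, 8, 9, 10, 11]
data[mid]=7>6: swap data[2],data[6]; hi=5 → [4, 6, 11, 8, 9, 10, 7]
data[mid]=11>6: swap data[2],data[5]; hi=4 → [4, 6, 10, 8, 9, 11, 7]
data[mid]=10>6: swap data[2],data[4]; hi=3 → [4, 6, 9, 8, 10, 11, 7]
data[mid]=9>6: swap data[2],data[3]; hi=2 → [4, 6, 8, 9, 10, 11, 7]
data[mid]=8>6: swap data[2],data[2]; hi=1 → [4, 6, 8, 9, 10, 11, 7]
end: lo=1, hi=1; data = [4, 6, 8, 9, 10, 11, 7]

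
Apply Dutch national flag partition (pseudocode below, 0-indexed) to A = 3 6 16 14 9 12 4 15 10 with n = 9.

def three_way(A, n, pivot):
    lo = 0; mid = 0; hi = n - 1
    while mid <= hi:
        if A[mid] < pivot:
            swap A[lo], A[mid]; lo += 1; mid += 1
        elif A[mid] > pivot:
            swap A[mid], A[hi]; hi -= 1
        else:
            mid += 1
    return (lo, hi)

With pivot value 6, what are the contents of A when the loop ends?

pivot = 6; lo=0, mid=0, hi=8
A[mid]=3<6: swap A[0],A[0]; lo=1,mid=1 → 3 6 16 14 9 12 4 15 10
A[mid]=6=6: mid=2
A[mid]=16>6: swap A[2],A[8]; hi=7 → 3 6 10 14 9 12 4 15 16
A[mid]=10>6: swap A[2],A[7]; hi=6 → 3 6 15 14 9 12 4 10 16
A[mid]=15>6: swap A[2],A[6]; hi=5 → 3 6 4 14 9 12 15 10 16
A[mid]=4<6: swap A[1],A[2]; lo=2,mid=3 → 3 4 6 14 9 12 15 10 16
A[mid]=14>6: swap A[3],A[5]; hi=4 → 3 4 6 12 9 14 15 10 16
A[mid]=12>6: swap A[3],A[4]; hi=3 → 3 4 6 9 12 14 15 10 16
A[mid]=9>6: swap A[3],A[3]; hi=2 → 3 4 6 9 12 14 15 10 16
end: lo=2, hi=2; A = 3 4 6 9 12 14 15 10 16

3 4 6 9 12 14 15 10 16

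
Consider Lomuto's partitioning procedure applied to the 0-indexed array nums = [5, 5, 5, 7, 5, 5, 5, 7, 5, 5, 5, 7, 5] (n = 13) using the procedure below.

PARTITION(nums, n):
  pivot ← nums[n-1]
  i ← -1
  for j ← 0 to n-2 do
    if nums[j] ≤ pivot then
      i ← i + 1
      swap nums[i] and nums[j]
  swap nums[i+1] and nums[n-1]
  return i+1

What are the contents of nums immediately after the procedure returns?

pivot=5, i=-1
j=0: 5≤5, i=0, swap(0,0) ⇒ [5, 5, 5, 7, 5, 5, 5, 7, 5, 5, 5, 7, 5]
j=1: 5≤5, i=1, swap(1,1) ⇒ [5, 5, 5, 7, 5, 5, 5, 7, 5, 5, 5, 7, 5]
j=2: 5≤5, i=2, swap(2,2) ⇒ [5, 5, 5, 7, 5, 5, 5, 7, 5, 5, 5, 7, 5]
j=3: 7>5, skip
j=4: 5≤5, i=3, swap(3,4) ⇒ [5, 5, 5, 5, 7, 5, 5, 7, 5, 5, 5, 7, 5]
j=5: 5≤5, i=4, swap(4,5) ⇒ [5, 5, 5, 5, 5, 7, 5, 7, 5, 5, 5, 7, 5]
j=6: 5≤5, i=5, swap(5,6) ⇒ [5, 5, 5, 5, 5, 5, 7, 7, 5, 5, 5, 7, 5]
j=7: 7>5, skip
j=8: 5≤5, i=6, swap(6,8) ⇒ [5, 5, 5, 5, 5, 5, 5, 7, 7, 5, 5, 7, 5]
j=9: 5≤5, i=7, swap(7,9) ⇒ [5, 5, 5, 5, 5, 5, 5, 5, 7, 7, 5, 7, 5]
j=10: 5≤5, i=8, swap(8,10) ⇒ [5, 5, 5, 5, 5, 5, 5, 5, 5, 7, 7, 7, 5]
j=11: 7>5, skip
swap(9,12) ⇒ [5, 5, 5, 5, 5, 5, 5, 5, 5, 5, 7, 7, 7]; return 9

[5, 5, 5, 5, 5, 5, 5, 5, 5, 5, 7, 7, 7]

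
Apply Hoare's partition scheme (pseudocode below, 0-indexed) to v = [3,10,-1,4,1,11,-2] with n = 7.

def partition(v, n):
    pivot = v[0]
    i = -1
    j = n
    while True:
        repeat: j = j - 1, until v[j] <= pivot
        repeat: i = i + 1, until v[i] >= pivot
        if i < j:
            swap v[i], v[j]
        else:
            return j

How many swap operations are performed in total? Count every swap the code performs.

pivot=3
j stops at 6 (-2), i stops at 0 (3); swap ⇒ [-2,10,-1,4,1,11,3]
j stops at 4 (1), i stops at 1 (10); swap ⇒ [-2,1,-1,4,10,11,3]
j stops at 2, i stops at 3; i≥j ⇒ return 2. v=[-2,1,-1,4,10,11,3]

2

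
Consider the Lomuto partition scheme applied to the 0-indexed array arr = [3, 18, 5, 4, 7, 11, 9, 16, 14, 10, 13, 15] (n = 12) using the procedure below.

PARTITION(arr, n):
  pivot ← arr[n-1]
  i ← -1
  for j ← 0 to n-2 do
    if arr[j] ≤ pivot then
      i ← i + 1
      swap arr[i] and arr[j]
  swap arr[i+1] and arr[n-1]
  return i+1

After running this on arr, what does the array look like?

pivot = arr[11] = 15; i = -1
j=0: arr[0]=3 ≤ 15 → i=0, swap arr[0],arr[0] (no change) → [3, 18, 5, 4, 7, 11, 9, 16, 14, 10, 13, 15]
j=1: arr[1]=18 > 15 → no swap
j=2: arr[2]=5 ≤ 15 → i=1, swap arr[1],arr[2] → [3, 5, 18, 4, 7, 11, 9, 16, 14, 10, 13, 15]
j=3: arr[3]=4 ≤ 15 → i=2, swap arr[2],arr[3] → [3, 5, 4, 18, 7, 11, 9, 16, 14, 10, 13, 15]
j=4: arr[4]=7 ≤ 15 → i=3, swap arr[3],arr[4] → [3, 5, 4, 7, 18, 11, 9, 16, 14, 10, 13, 15]
j=5: arr[5]=11 ≤ 15 → i=4, swap arr[4],arr[5] → [3, 5, 4, 7, 11, 18, 9, 16, 14, 10, 13, 15]
j=6: arr[6]=9 ≤ 15 → i=5, swap arr[5],arr[6] → [3, 5, 4, 7, 11, 9, 18, 16, 14, 10, 13, 15]
j=7: arr[7]=16 > 15 → no swap
j=8: arr[8]=14 ≤ 15 → i=6, swap arr[6],arr[8] → [3, 5, 4, 7, 11, 9, 14, 16, 18, 10, 13, 15]
j=9: arr[9]=10 ≤ 15 → i=7, swap arr[7],arr[9] → [3, 5, 4, 7, 11, 9, 14, 10, 18, 16, 13, 15]
j=10: arr[10]=13 ≤ 15 → i=8, swap arr[8],arr[10] → [3, 5, 4, 7, 11, 9, 14, 10, 13, 16, 18, 15]
final swap arr[9],arr[11] → [3, 5, 4, 7, 11, 9, 14, 10, 13, 15, 18, 16]; return 9

[3, 5, 4, 7, 11, 9, 14, 10, 13, 15, 18, 16]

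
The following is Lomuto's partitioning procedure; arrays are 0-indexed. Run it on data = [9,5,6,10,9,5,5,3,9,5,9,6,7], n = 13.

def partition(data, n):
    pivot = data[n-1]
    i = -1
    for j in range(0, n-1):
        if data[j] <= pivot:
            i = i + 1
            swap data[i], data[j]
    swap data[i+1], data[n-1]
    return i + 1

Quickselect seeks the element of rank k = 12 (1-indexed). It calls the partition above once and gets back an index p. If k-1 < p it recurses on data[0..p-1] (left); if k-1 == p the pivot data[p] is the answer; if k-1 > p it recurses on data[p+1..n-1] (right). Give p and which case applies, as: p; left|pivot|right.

7; right

pivot=7, i=-1
j=0: 9>7, skip
j=1: 5≤7, i=0, swap(0,1) ⇒ [5,9,6,10,9,5,5,3,9,5,9,6,7]
j=2: 6≤7, i=1, swap(1,2) ⇒ [5,6,9,10,9,5,5,3,9,5,9,6,7]
j=3: 10>7, skip
j=4: 9>7, skip
j=5: 5≤7, i=2, swap(2,5) ⇒ [5,6,5,10,9,9,5,3,9,5,9,6,7]
j=6: 5≤7, i=3, swap(3,6) ⇒ [5,6,5,5,9,9,10,3,9,5,9,6,7]
j=7: 3≤7, i=4, swap(4,7) ⇒ [5,6,5,5,3,9,10,9,9,5,9,6,7]
j=8: 9>7, skip
j=9: 5≤7, i=5, swap(5,9) ⇒ [5,6,5,5,3,5,10,9,9,9,9,6,7]
j=10: 9>7, skip
j=11: 6≤7, i=6, swap(6,11) ⇒ [5,6,5,5,3,5,6,9,9,9,9,10,7]
swap(7,12) ⇒ [5,6,5,5,3,5,6,7,9,9,9,10,9]; return 7
p = 7; k-1 = 11 > 7 ⇒ right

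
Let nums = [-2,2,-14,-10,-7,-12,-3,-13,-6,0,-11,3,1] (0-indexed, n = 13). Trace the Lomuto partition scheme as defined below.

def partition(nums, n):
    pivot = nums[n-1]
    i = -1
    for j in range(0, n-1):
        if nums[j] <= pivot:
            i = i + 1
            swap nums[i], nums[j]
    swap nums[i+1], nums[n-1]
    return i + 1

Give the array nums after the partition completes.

[-2,-14,-10,-7,-12,-3,-13,-6,0,-11,1,3,2]

pivot=1, i=-1
j=0: -2≤1, i=0, swap(0,0) ⇒ [-2,2,-14,-10,-7,-12,-3,-13,-6,0,-11,3,1]
j=1: 2>1, skip
j=2: -14≤1, i=1, swap(1,2) ⇒ [-2,-14,2,-10,-7,-12,-3,-13,-6,0,-11,3,1]
j=3: -10≤1, i=2, swap(2,3) ⇒ [-2,-14,-10,2,-7,-12,-3,-13,-6,0,-11,3,1]
j=4: -7≤1, i=3, swap(3,4) ⇒ [-2,-14,-10,-7,2,-12,-3,-13,-6,0,-11,3,1]
j=5: -12≤1, i=4, swap(4,5) ⇒ [-2,-14,-10,-7,-12,2,-3,-13,-6,0,-11,3,1]
j=6: -3≤1, i=5, swap(5,6) ⇒ [-2,-14,-10,-7,-12,-3,2,-13,-6,0,-11,3,1]
j=7: -13≤1, i=6, swap(6,7) ⇒ [-2,-14,-10,-7,-12,-3,-13,2,-6,0,-11,3,1]
j=8: -6≤1, i=7, swap(7,8) ⇒ [-2,-14,-10,-7,-12,-3,-13,-6,2,0,-11,3,1]
j=9: 0≤1, i=8, swap(8,9) ⇒ [-2,-14,-10,-7,-12,-3,-13,-6,0,2,-11,3,1]
j=10: -11≤1, i=9, swap(9,10) ⇒ [-2,-14,-10,-7,-12,-3,-13,-6,0,-11,2,3,1]
j=11: 3>1, skip
swap(10,12) ⇒ [-2,-14,-10,-7,-12,-3,-13,-6,0,-11,1,3,2]; return 10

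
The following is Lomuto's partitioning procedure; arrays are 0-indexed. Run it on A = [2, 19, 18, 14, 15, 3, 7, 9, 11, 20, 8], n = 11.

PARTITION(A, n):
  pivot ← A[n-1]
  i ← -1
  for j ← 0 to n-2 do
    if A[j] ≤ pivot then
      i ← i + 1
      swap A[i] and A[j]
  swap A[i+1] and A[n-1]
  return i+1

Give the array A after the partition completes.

pivot = A[10] = 8; i = -1
j=0: A[0]=2 ≤ 8 → i=0, swap A[0],A[0] (no change) → [2, 19, 18, 14, 15, 3, 7, 9, 11, 20, 8]
j=1: A[1]=19 > 8 → no swap
j=2: A[2]=18 > 8 → no swap
j=3: A[3]=14 > 8 → no swap
j=4: A[4]=15 > 8 → no swap
j=5: A[5]=3 ≤ 8 → i=1, swap A[1],A[5] → [2, 3, 18, 14, 15, 19, 7, 9, 11, 20, 8]
j=6: A[6]=7 ≤ 8 → i=2, swap A[2],A[6] → [2, 3, 7, 14, 15, 19, 18, 9, 11, 20, 8]
j=7: A[7]=9 > 8 → no swap
j=8: A[8]=11 > 8 → no swap
j=9: A[9]=20 > 8 → no swap
final swap A[3],A[10] → [2, 3, 7, 8, 15, 19, 18, 9, 11, 20, 14]; return 3

[2, 3, 7, 8, 15, 19, 18, 9, 11, 20, 14]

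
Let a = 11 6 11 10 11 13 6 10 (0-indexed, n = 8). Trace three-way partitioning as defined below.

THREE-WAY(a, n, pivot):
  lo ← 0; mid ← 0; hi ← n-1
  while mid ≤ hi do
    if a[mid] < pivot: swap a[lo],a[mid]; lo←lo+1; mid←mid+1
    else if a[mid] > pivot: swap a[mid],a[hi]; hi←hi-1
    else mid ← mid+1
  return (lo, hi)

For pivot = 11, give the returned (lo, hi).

(4, 6)

pivot = 11; lo=0, mid=0, hi=7
a[mid]=11=11: mid=1
a[mid]=6<11: swap a[0],a[1]; lo=1,mid=2 → 6 11 11 10 11 13 6 10
a[mid]=11=11: mid=3
a[mid]=10<11: swap a[1],a[3]; lo=2,mid=4 → 6 10 11 11 11 13 6 10
a[mid]=11=11: mid=5
a[mid]=13>11: swap a[5],a[7]; hi=6 → 6 10 11 11 11 10 6 13
a[mid]=10<11: swap a[2],a[5]; lo=3,mid=6 → 6 10 10 11 11 11 6 13
a[mid]=6<11: swap a[3],a[6]; lo=4,mid=7 → 6 10 10 6 11 11 11 13
end: lo=4, hi=6; a = 6 10 10 6 11 11 11 13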